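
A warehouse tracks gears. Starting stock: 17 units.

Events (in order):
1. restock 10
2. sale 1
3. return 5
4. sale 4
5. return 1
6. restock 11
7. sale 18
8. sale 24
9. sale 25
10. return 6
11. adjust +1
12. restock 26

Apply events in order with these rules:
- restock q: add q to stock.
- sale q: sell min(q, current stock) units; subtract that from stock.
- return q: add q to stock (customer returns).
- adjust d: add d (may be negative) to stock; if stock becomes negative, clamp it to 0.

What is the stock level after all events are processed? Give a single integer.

Processing events:
Start: stock = 17
  Event 1 (restock 10): 17 + 10 = 27
  Event 2 (sale 1): sell min(1,27)=1. stock: 27 - 1 = 26. total_sold = 1
  Event 3 (return 5): 26 + 5 = 31
  Event 4 (sale 4): sell min(4,31)=4. stock: 31 - 4 = 27. total_sold = 5
  Event 5 (return 1): 27 + 1 = 28
  Event 6 (restock 11): 28 + 11 = 39
  Event 7 (sale 18): sell min(18,39)=18. stock: 39 - 18 = 21. total_sold = 23
  Event 8 (sale 24): sell min(24,21)=21. stock: 21 - 21 = 0. total_sold = 44
  Event 9 (sale 25): sell min(25,0)=0. stock: 0 - 0 = 0. total_sold = 44
  Event 10 (return 6): 0 + 6 = 6
  Event 11 (adjust +1): 6 + 1 = 7
  Event 12 (restock 26): 7 + 26 = 33
Final: stock = 33, total_sold = 44

Answer: 33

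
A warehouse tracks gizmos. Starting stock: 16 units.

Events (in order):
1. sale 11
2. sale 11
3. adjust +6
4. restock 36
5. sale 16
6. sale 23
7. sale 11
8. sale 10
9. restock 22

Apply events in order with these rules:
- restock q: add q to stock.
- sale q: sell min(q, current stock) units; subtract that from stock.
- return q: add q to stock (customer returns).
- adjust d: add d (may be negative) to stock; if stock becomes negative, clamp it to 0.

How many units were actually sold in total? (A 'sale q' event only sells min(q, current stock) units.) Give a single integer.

Answer: 58

Derivation:
Processing events:
Start: stock = 16
  Event 1 (sale 11): sell min(11,16)=11. stock: 16 - 11 = 5. total_sold = 11
  Event 2 (sale 11): sell min(11,5)=5. stock: 5 - 5 = 0. total_sold = 16
  Event 3 (adjust +6): 0 + 6 = 6
  Event 4 (restock 36): 6 + 36 = 42
  Event 5 (sale 16): sell min(16,42)=16. stock: 42 - 16 = 26. total_sold = 32
  Event 6 (sale 23): sell min(23,26)=23. stock: 26 - 23 = 3. total_sold = 55
  Event 7 (sale 11): sell min(11,3)=3. stock: 3 - 3 = 0. total_sold = 58
  Event 8 (sale 10): sell min(10,0)=0. stock: 0 - 0 = 0. total_sold = 58
  Event 9 (restock 22): 0 + 22 = 22
Final: stock = 22, total_sold = 58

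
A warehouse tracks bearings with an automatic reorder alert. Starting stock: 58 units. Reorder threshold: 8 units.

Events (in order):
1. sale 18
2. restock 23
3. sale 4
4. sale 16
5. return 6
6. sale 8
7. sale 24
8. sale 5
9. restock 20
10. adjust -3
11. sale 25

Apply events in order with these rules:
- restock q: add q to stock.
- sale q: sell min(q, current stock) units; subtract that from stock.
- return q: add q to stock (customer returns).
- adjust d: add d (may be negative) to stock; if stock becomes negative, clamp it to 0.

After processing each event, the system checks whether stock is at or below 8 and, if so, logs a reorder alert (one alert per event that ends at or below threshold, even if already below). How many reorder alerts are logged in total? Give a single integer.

Answer: 1

Derivation:
Processing events:
Start: stock = 58
  Event 1 (sale 18): sell min(18,58)=18. stock: 58 - 18 = 40. total_sold = 18
  Event 2 (restock 23): 40 + 23 = 63
  Event 3 (sale 4): sell min(4,63)=4. stock: 63 - 4 = 59. total_sold = 22
  Event 4 (sale 16): sell min(16,59)=16. stock: 59 - 16 = 43. total_sold = 38
  Event 5 (return 6): 43 + 6 = 49
  Event 6 (sale 8): sell min(8,49)=8. stock: 49 - 8 = 41. total_sold = 46
  Event 7 (sale 24): sell min(24,41)=24. stock: 41 - 24 = 17. total_sold = 70
  Event 8 (sale 5): sell min(5,17)=5. stock: 17 - 5 = 12. total_sold = 75
  Event 9 (restock 20): 12 + 20 = 32
  Event 10 (adjust -3): 32 + -3 = 29
  Event 11 (sale 25): sell min(25,29)=25. stock: 29 - 25 = 4. total_sold = 100
Final: stock = 4, total_sold = 100

Checking against threshold 8:
  After event 1: stock=40 > 8
  After event 2: stock=63 > 8
  After event 3: stock=59 > 8
  After event 4: stock=43 > 8
  After event 5: stock=49 > 8
  After event 6: stock=41 > 8
  After event 7: stock=17 > 8
  After event 8: stock=12 > 8
  After event 9: stock=32 > 8
  After event 10: stock=29 > 8
  After event 11: stock=4 <= 8 -> ALERT
Alert events: [11]. Count = 1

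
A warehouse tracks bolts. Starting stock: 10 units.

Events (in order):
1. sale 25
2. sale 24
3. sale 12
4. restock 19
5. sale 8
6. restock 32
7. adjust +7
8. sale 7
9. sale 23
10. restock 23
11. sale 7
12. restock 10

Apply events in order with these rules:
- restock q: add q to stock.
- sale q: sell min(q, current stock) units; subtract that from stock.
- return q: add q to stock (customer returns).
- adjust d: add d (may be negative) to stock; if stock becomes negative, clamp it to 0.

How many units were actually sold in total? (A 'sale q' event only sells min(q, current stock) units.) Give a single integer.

Answer: 55

Derivation:
Processing events:
Start: stock = 10
  Event 1 (sale 25): sell min(25,10)=10. stock: 10 - 10 = 0. total_sold = 10
  Event 2 (sale 24): sell min(24,0)=0. stock: 0 - 0 = 0. total_sold = 10
  Event 3 (sale 12): sell min(12,0)=0. stock: 0 - 0 = 0. total_sold = 10
  Event 4 (restock 19): 0 + 19 = 19
  Event 5 (sale 8): sell min(8,19)=8. stock: 19 - 8 = 11. total_sold = 18
  Event 6 (restock 32): 11 + 32 = 43
  Event 7 (adjust +7): 43 + 7 = 50
  Event 8 (sale 7): sell min(7,50)=7. stock: 50 - 7 = 43. total_sold = 25
  Event 9 (sale 23): sell min(23,43)=23. stock: 43 - 23 = 20. total_sold = 48
  Event 10 (restock 23): 20 + 23 = 43
  Event 11 (sale 7): sell min(7,43)=7. stock: 43 - 7 = 36. total_sold = 55
  Event 12 (restock 10): 36 + 10 = 46
Final: stock = 46, total_sold = 55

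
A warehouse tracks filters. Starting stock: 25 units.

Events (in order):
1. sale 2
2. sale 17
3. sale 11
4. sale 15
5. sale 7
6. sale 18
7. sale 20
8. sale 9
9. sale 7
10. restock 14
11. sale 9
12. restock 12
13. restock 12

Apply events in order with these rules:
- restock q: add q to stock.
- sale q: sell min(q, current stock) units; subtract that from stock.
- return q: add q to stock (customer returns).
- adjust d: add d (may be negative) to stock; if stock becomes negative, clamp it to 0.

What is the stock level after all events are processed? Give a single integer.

Processing events:
Start: stock = 25
  Event 1 (sale 2): sell min(2,25)=2. stock: 25 - 2 = 23. total_sold = 2
  Event 2 (sale 17): sell min(17,23)=17. stock: 23 - 17 = 6. total_sold = 19
  Event 3 (sale 11): sell min(11,6)=6. stock: 6 - 6 = 0. total_sold = 25
  Event 4 (sale 15): sell min(15,0)=0. stock: 0 - 0 = 0. total_sold = 25
  Event 5 (sale 7): sell min(7,0)=0. stock: 0 - 0 = 0. total_sold = 25
  Event 6 (sale 18): sell min(18,0)=0. stock: 0 - 0 = 0. total_sold = 25
  Event 7 (sale 20): sell min(20,0)=0. stock: 0 - 0 = 0. total_sold = 25
  Event 8 (sale 9): sell min(9,0)=0. stock: 0 - 0 = 0. total_sold = 25
  Event 9 (sale 7): sell min(7,0)=0. stock: 0 - 0 = 0. total_sold = 25
  Event 10 (restock 14): 0 + 14 = 14
  Event 11 (sale 9): sell min(9,14)=9. stock: 14 - 9 = 5. total_sold = 34
  Event 12 (restock 12): 5 + 12 = 17
  Event 13 (restock 12): 17 + 12 = 29
Final: stock = 29, total_sold = 34

Answer: 29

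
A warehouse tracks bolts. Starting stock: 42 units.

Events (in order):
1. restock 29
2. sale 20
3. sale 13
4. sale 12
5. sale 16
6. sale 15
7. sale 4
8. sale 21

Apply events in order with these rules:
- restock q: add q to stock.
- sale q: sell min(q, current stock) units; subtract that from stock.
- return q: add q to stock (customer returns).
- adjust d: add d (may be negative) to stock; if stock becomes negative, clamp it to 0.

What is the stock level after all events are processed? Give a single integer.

Answer: 0

Derivation:
Processing events:
Start: stock = 42
  Event 1 (restock 29): 42 + 29 = 71
  Event 2 (sale 20): sell min(20,71)=20. stock: 71 - 20 = 51. total_sold = 20
  Event 3 (sale 13): sell min(13,51)=13. stock: 51 - 13 = 38. total_sold = 33
  Event 4 (sale 12): sell min(12,38)=12. stock: 38 - 12 = 26. total_sold = 45
  Event 5 (sale 16): sell min(16,26)=16. stock: 26 - 16 = 10. total_sold = 61
  Event 6 (sale 15): sell min(15,10)=10. stock: 10 - 10 = 0. total_sold = 71
  Event 7 (sale 4): sell min(4,0)=0. stock: 0 - 0 = 0. total_sold = 71
  Event 8 (sale 21): sell min(21,0)=0. stock: 0 - 0 = 0. total_sold = 71
Final: stock = 0, total_sold = 71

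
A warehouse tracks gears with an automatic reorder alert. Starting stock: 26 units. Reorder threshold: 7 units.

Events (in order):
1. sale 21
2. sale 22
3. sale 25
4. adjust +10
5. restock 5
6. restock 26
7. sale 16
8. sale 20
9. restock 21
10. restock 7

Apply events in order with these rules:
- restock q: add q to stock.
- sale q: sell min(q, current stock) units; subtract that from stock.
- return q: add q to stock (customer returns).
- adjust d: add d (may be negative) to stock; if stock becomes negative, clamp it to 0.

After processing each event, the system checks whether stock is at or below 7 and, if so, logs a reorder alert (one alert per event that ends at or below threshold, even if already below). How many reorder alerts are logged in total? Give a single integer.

Answer: 4

Derivation:
Processing events:
Start: stock = 26
  Event 1 (sale 21): sell min(21,26)=21. stock: 26 - 21 = 5. total_sold = 21
  Event 2 (sale 22): sell min(22,5)=5. stock: 5 - 5 = 0. total_sold = 26
  Event 3 (sale 25): sell min(25,0)=0. stock: 0 - 0 = 0. total_sold = 26
  Event 4 (adjust +10): 0 + 10 = 10
  Event 5 (restock 5): 10 + 5 = 15
  Event 6 (restock 26): 15 + 26 = 41
  Event 7 (sale 16): sell min(16,41)=16. stock: 41 - 16 = 25. total_sold = 42
  Event 8 (sale 20): sell min(20,25)=20. stock: 25 - 20 = 5. total_sold = 62
  Event 9 (restock 21): 5 + 21 = 26
  Event 10 (restock 7): 26 + 7 = 33
Final: stock = 33, total_sold = 62

Checking against threshold 7:
  After event 1: stock=5 <= 7 -> ALERT
  After event 2: stock=0 <= 7 -> ALERT
  After event 3: stock=0 <= 7 -> ALERT
  After event 4: stock=10 > 7
  After event 5: stock=15 > 7
  After event 6: stock=41 > 7
  After event 7: stock=25 > 7
  After event 8: stock=5 <= 7 -> ALERT
  After event 9: stock=26 > 7
  After event 10: stock=33 > 7
Alert events: [1, 2, 3, 8]. Count = 4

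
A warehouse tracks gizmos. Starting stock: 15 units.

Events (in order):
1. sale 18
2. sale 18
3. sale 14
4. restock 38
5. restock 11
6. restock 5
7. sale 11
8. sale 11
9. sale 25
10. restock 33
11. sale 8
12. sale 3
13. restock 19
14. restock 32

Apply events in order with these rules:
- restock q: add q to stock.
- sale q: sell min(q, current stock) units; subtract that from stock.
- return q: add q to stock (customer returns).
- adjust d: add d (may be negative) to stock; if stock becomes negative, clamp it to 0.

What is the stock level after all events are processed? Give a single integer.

Answer: 80

Derivation:
Processing events:
Start: stock = 15
  Event 1 (sale 18): sell min(18,15)=15. stock: 15 - 15 = 0. total_sold = 15
  Event 2 (sale 18): sell min(18,0)=0. stock: 0 - 0 = 0. total_sold = 15
  Event 3 (sale 14): sell min(14,0)=0. stock: 0 - 0 = 0. total_sold = 15
  Event 4 (restock 38): 0 + 38 = 38
  Event 5 (restock 11): 38 + 11 = 49
  Event 6 (restock 5): 49 + 5 = 54
  Event 7 (sale 11): sell min(11,54)=11. stock: 54 - 11 = 43. total_sold = 26
  Event 8 (sale 11): sell min(11,43)=11. stock: 43 - 11 = 32. total_sold = 37
  Event 9 (sale 25): sell min(25,32)=25. stock: 32 - 25 = 7. total_sold = 62
  Event 10 (restock 33): 7 + 33 = 40
  Event 11 (sale 8): sell min(8,40)=8. stock: 40 - 8 = 32. total_sold = 70
  Event 12 (sale 3): sell min(3,32)=3. stock: 32 - 3 = 29. total_sold = 73
  Event 13 (restock 19): 29 + 19 = 48
  Event 14 (restock 32): 48 + 32 = 80
Final: stock = 80, total_sold = 73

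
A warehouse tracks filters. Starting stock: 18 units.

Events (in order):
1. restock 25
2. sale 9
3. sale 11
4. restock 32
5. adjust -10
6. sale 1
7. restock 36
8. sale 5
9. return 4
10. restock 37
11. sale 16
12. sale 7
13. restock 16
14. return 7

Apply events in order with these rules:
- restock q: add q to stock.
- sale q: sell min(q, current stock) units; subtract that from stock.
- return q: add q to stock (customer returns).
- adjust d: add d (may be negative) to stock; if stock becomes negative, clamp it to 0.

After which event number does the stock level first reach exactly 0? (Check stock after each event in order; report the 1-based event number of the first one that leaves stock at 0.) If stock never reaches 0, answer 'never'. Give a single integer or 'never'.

Processing events:
Start: stock = 18
  Event 1 (restock 25): 18 + 25 = 43
  Event 2 (sale 9): sell min(9,43)=9. stock: 43 - 9 = 34. total_sold = 9
  Event 3 (sale 11): sell min(11,34)=11. stock: 34 - 11 = 23. total_sold = 20
  Event 4 (restock 32): 23 + 32 = 55
  Event 5 (adjust -10): 55 + -10 = 45
  Event 6 (sale 1): sell min(1,45)=1. stock: 45 - 1 = 44. total_sold = 21
  Event 7 (restock 36): 44 + 36 = 80
  Event 8 (sale 5): sell min(5,80)=5. stock: 80 - 5 = 75. total_sold = 26
  Event 9 (return 4): 75 + 4 = 79
  Event 10 (restock 37): 79 + 37 = 116
  Event 11 (sale 16): sell min(16,116)=16. stock: 116 - 16 = 100. total_sold = 42
  Event 12 (sale 7): sell min(7,100)=7. stock: 100 - 7 = 93. total_sold = 49
  Event 13 (restock 16): 93 + 16 = 109
  Event 14 (return 7): 109 + 7 = 116
Final: stock = 116, total_sold = 49

Stock never reaches 0.

Answer: never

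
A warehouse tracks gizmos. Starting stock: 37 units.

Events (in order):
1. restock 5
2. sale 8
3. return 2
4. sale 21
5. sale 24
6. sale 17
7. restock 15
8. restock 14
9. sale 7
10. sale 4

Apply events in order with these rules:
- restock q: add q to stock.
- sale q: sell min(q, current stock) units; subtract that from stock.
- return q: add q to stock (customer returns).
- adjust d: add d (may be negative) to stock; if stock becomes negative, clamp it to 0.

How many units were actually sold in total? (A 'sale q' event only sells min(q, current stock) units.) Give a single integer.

Processing events:
Start: stock = 37
  Event 1 (restock 5): 37 + 5 = 42
  Event 2 (sale 8): sell min(8,42)=8. stock: 42 - 8 = 34. total_sold = 8
  Event 3 (return 2): 34 + 2 = 36
  Event 4 (sale 21): sell min(21,36)=21. stock: 36 - 21 = 15. total_sold = 29
  Event 5 (sale 24): sell min(24,15)=15. stock: 15 - 15 = 0. total_sold = 44
  Event 6 (sale 17): sell min(17,0)=0. stock: 0 - 0 = 0. total_sold = 44
  Event 7 (restock 15): 0 + 15 = 15
  Event 8 (restock 14): 15 + 14 = 29
  Event 9 (sale 7): sell min(7,29)=7. stock: 29 - 7 = 22. total_sold = 51
  Event 10 (sale 4): sell min(4,22)=4. stock: 22 - 4 = 18. total_sold = 55
Final: stock = 18, total_sold = 55

Answer: 55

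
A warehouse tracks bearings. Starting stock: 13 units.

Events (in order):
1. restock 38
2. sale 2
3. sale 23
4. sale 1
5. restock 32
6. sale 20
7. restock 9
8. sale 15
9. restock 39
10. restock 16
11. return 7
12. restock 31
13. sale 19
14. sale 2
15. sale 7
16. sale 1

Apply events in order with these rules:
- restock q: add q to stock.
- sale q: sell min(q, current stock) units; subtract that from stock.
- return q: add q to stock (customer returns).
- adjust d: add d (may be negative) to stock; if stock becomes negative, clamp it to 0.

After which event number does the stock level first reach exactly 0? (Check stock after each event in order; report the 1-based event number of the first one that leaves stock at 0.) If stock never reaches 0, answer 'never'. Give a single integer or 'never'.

Answer: never

Derivation:
Processing events:
Start: stock = 13
  Event 1 (restock 38): 13 + 38 = 51
  Event 2 (sale 2): sell min(2,51)=2. stock: 51 - 2 = 49. total_sold = 2
  Event 3 (sale 23): sell min(23,49)=23. stock: 49 - 23 = 26. total_sold = 25
  Event 4 (sale 1): sell min(1,26)=1. stock: 26 - 1 = 25. total_sold = 26
  Event 5 (restock 32): 25 + 32 = 57
  Event 6 (sale 20): sell min(20,57)=20. stock: 57 - 20 = 37. total_sold = 46
  Event 7 (restock 9): 37 + 9 = 46
  Event 8 (sale 15): sell min(15,46)=15. stock: 46 - 15 = 31. total_sold = 61
  Event 9 (restock 39): 31 + 39 = 70
  Event 10 (restock 16): 70 + 16 = 86
  Event 11 (return 7): 86 + 7 = 93
  Event 12 (restock 31): 93 + 31 = 124
  Event 13 (sale 19): sell min(19,124)=19. stock: 124 - 19 = 105. total_sold = 80
  Event 14 (sale 2): sell min(2,105)=2. stock: 105 - 2 = 103. total_sold = 82
  Event 15 (sale 7): sell min(7,103)=7. stock: 103 - 7 = 96. total_sold = 89
  Event 16 (sale 1): sell min(1,96)=1. stock: 96 - 1 = 95. total_sold = 90
Final: stock = 95, total_sold = 90

Stock never reaches 0.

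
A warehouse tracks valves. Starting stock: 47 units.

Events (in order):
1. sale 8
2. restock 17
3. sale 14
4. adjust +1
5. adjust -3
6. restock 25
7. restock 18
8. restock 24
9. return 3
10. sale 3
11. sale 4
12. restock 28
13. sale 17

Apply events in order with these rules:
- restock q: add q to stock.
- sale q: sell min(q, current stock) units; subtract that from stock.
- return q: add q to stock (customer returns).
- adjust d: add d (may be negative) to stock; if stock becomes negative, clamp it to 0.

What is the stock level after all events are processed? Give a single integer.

Answer: 114

Derivation:
Processing events:
Start: stock = 47
  Event 1 (sale 8): sell min(8,47)=8. stock: 47 - 8 = 39. total_sold = 8
  Event 2 (restock 17): 39 + 17 = 56
  Event 3 (sale 14): sell min(14,56)=14. stock: 56 - 14 = 42. total_sold = 22
  Event 4 (adjust +1): 42 + 1 = 43
  Event 5 (adjust -3): 43 + -3 = 40
  Event 6 (restock 25): 40 + 25 = 65
  Event 7 (restock 18): 65 + 18 = 83
  Event 8 (restock 24): 83 + 24 = 107
  Event 9 (return 3): 107 + 3 = 110
  Event 10 (sale 3): sell min(3,110)=3. stock: 110 - 3 = 107. total_sold = 25
  Event 11 (sale 4): sell min(4,107)=4. stock: 107 - 4 = 103. total_sold = 29
  Event 12 (restock 28): 103 + 28 = 131
  Event 13 (sale 17): sell min(17,131)=17. stock: 131 - 17 = 114. total_sold = 46
Final: stock = 114, total_sold = 46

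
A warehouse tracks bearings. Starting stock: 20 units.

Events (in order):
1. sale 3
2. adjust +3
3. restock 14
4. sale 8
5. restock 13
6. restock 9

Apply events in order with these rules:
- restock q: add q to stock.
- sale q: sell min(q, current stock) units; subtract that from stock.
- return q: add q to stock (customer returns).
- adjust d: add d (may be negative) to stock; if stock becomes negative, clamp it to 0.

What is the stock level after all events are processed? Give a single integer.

Answer: 48

Derivation:
Processing events:
Start: stock = 20
  Event 1 (sale 3): sell min(3,20)=3. stock: 20 - 3 = 17. total_sold = 3
  Event 2 (adjust +3): 17 + 3 = 20
  Event 3 (restock 14): 20 + 14 = 34
  Event 4 (sale 8): sell min(8,34)=8. stock: 34 - 8 = 26. total_sold = 11
  Event 5 (restock 13): 26 + 13 = 39
  Event 6 (restock 9): 39 + 9 = 48
Final: stock = 48, total_sold = 11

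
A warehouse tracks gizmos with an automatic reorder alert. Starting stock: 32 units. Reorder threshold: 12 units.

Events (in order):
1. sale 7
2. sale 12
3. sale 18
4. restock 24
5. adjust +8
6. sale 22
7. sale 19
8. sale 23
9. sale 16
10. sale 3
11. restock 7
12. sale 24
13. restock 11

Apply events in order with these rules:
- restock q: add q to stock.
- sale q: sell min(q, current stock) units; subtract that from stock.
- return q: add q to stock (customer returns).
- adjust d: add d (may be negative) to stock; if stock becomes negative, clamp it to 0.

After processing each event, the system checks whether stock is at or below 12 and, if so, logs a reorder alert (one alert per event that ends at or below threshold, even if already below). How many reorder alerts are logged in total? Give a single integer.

Processing events:
Start: stock = 32
  Event 1 (sale 7): sell min(7,32)=7. stock: 32 - 7 = 25. total_sold = 7
  Event 2 (sale 12): sell min(12,25)=12. stock: 25 - 12 = 13. total_sold = 19
  Event 3 (sale 18): sell min(18,13)=13. stock: 13 - 13 = 0. total_sold = 32
  Event 4 (restock 24): 0 + 24 = 24
  Event 5 (adjust +8): 24 + 8 = 32
  Event 6 (sale 22): sell min(22,32)=22. stock: 32 - 22 = 10. total_sold = 54
  Event 7 (sale 19): sell min(19,10)=10. stock: 10 - 10 = 0. total_sold = 64
  Event 8 (sale 23): sell min(23,0)=0. stock: 0 - 0 = 0. total_sold = 64
  Event 9 (sale 16): sell min(16,0)=0. stock: 0 - 0 = 0. total_sold = 64
  Event 10 (sale 3): sell min(3,0)=0. stock: 0 - 0 = 0. total_sold = 64
  Event 11 (restock 7): 0 + 7 = 7
  Event 12 (sale 24): sell min(24,7)=7. stock: 7 - 7 = 0. total_sold = 71
  Event 13 (restock 11): 0 + 11 = 11
Final: stock = 11, total_sold = 71

Checking against threshold 12:
  After event 1: stock=25 > 12
  After event 2: stock=13 > 12
  After event 3: stock=0 <= 12 -> ALERT
  After event 4: stock=24 > 12
  After event 5: stock=32 > 12
  After event 6: stock=10 <= 12 -> ALERT
  After event 7: stock=0 <= 12 -> ALERT
  After event 8: stock=0 <= 12 -> ALERT
  After event 9: stock=0 <= 12 -> ALERT
  After event 10: stock=0 <= 12 -> ALERT
  After event 11: stock=7 <= 12 -> ALERT
  After event 12: stock=0 <= 12 -> ALERT
  After event 13: stock=11 <= 12 -> ALERT
Alert events: [3, 6, 7, 8, 9, 10, 11, 12, 13]. Count = 9

Answer: 9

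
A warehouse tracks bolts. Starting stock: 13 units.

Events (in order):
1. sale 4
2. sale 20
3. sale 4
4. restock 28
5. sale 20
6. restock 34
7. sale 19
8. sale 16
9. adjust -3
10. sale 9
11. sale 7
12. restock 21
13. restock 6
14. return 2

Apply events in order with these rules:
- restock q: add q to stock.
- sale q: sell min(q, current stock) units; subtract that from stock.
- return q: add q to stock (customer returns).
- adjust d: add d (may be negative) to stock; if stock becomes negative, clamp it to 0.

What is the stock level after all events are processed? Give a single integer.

Processing events:
Start: stock = 13
  Event 1 (sale 4): sell min(4,13)=4. stock: 13 - 4 = 9. total_sold = 4
  Event 2 (sale 20): sell min(20,9)=9. stock: 9 - 9 = 0. total_sold = 13
  Event 3 (sale 4): sell min(4,0)=0. stock: 0 - 0 = 0. total_sold = 13
  Event 4 (restock 28): 0 + 28 = 28
  Event 5 (sale 20): sell min(20,28)=20. stock: 28 - 20 = 8. total_sold = 33
  Event 6 (restock 34): 8 + 34 = 42
  Event 7 (sale 19): sell min(19,42)=19. stock: 42 - 19 = 23. total_sold = 52
  Event 8 (sale 16): sell min(16,23)=16. stock: 23 - 16 = 7. total_sold = 68
  Event 9 (adjust -3): 7 + -3 = 4
  Event 10 (sale 9): sell min(9,4)=4. stock: 4 - 4 = 0. total_sold = 72
  Event 11 (sale 7): sell min(7,0)=0. stock: 0 - 0 = 0. total_sold = 72
  Event 12 (restock 21): 0 + 21 = 21
  Event 13 (restock 6): 21 + 6 = 27
  Event 14 (return 2): 27 + 2 = 29
Final: stock = 29, total_sold = 72

Answer: 29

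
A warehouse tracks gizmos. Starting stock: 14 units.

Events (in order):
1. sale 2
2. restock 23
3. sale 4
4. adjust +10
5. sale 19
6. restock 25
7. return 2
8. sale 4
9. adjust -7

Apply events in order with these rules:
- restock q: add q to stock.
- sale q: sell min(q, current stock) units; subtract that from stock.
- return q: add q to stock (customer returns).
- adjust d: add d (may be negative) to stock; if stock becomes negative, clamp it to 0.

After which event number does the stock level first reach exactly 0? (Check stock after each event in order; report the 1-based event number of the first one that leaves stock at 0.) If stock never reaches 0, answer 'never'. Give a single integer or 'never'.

Answer: never

Derivation:
Processing events:
Start: stock = 14
  Event 1 (sale 2): sell min(2,14)=2. stock: 14 - 2 = 12. total_sold = 2
  Event 2 (restock 23): 12 + 23 = 35
  Event 3 (sale 4): sell min(4,35)=4. stock: 35 - 4 = 31. total_sold = 6
  Event 4 (adjust +10): 31 + 10 = 41
  Event 5 (sale 19): sell min(19,41)=19. stock: 41 - 19 = 22. total_sold = 25
  Event 6 (restock 25): 22 + 25 = 47
  Event 7 (return 2): 47 + 2 = 49
  Event 8 (sale 4): sell min(4,49)=4. stock: 49 - 4 = 45. total_sold = 29
  Event 9 (adjust -7): 45 + -7 = 38
Final: stock = 38, total_sold = 29

Stock never reaches 0.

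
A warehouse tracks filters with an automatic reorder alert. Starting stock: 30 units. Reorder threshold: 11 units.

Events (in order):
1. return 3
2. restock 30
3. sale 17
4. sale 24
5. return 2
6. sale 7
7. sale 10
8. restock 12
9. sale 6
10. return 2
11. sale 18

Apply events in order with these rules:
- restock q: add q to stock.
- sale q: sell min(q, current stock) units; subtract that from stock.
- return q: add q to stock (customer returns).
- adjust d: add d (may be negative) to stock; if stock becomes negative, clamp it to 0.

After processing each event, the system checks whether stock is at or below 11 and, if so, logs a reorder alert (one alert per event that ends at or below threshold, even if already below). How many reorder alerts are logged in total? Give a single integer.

Answer: 2

Derivation:
Processing events:
Start: stock = 30
  Event 1 (return 3): 30 + 3 = 33
  Event 2 (restock 30): 33 + 30 = 63
  Event 3 (sale 17): sell min(17,63)=17. stock: 63 - 17 = 46. total_sold = 17
  Event 4 (sale 24): sell min(24,46)=24. stock: 46 - 24 = 22. total_sold = 41
  Event 5 (return 2): 22 + 2 = 24
  Event 6 (sale 7): sell min(7,24)=7. stock: 24 - 7 = 17. total_sold = 48
  Event 7 (sale 10): sell min(10,17)=10. stock: 17 - 10 = 7. total_sold = 58
  Event 8 (restock 12): 7 + 12 = 19
  Event 9 (sale 6): sell min(6,19)=6. stock: 19 - 6 = 13. total_sold = 64
  Event 10 (return 2): 13 + 2 = 15
  Event 11 (sale 18): sell min(18,15)=15. stock: 15 - 15 = 0. total_sold = 79
Final: stock = 0, total_sold = 79

Checking against threshold 11:
  After event 1: stock=33 > 11
  After event 2: stock=63 > 11
  After event 3: stock=46 > 11
  After event 4: stock=22 > 11
  After event 5: stock=24 > 11
  After event 6: stock=17 > 11
  After event 7: stock=7 <= 11 -> ALERT
  After event 8: stock=19 > 11
  After event 9: stock=13 > 11
  After event 10: stock=15 > 11
  After event 11: stock=0 <= 11 -> ALERT
Alert events: [7, 11]. Count = 2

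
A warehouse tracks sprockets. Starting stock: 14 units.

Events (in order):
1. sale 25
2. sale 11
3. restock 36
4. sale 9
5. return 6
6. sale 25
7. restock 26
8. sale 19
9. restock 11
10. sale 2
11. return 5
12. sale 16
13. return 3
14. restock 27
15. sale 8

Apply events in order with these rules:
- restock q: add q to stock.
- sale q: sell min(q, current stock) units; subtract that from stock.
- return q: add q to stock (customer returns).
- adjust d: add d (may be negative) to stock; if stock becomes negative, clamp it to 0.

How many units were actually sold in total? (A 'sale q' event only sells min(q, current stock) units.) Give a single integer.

Processing events:
Start: stock = 14
  Event 1 (sale 25): sell min(25,14)=14. stock: 14 - 14 = 0. total_sold = 14
  Event 2 (sale 11): sell min(11,0)=0. stock: 0 - 0 = 0. total_sold = 14
  Event 3 (restock 36): 0 + 36 = 36
  Event 4 (sale 9): sell min(9,36)=9. stock: 36 - 9 = 27. total_sold = 23
  Event 5 (return 6): 27 + 6 = 33
  Event 6 (sale 25): sell min(25,33)=25. stock: 33 - 25 = 8. total_sold = 48
  Event 7 (restock 26): 8 + 26 = 34
  Event 8 (sale 19): sell min(19,34)=19. stock: 34 - 19 = 15. total_sold = 67
  Event 9 (restock 11): 15 + 11 = 26
  Event 10 (sale 2): sell min(2,26)=2. stock: 26 - 2 = 24. total_sold = 69
  Event 11 (return 5): 24 + 5 = 29
  Event 12 (sale 16): sell min(16,29)=16. stock: 29 - 16 = 13. total_sold = 85
  Event 13 (return 3): 13 + 3 = 16
  Event 14 (restock 27): 16 + 27 = 43
  Event 15 (sale 8): sell min(8,43)=8. stock: 43 - 8 = 35. total_sold = 93
Final: stock = 35, total_sold = 93

Answer: 93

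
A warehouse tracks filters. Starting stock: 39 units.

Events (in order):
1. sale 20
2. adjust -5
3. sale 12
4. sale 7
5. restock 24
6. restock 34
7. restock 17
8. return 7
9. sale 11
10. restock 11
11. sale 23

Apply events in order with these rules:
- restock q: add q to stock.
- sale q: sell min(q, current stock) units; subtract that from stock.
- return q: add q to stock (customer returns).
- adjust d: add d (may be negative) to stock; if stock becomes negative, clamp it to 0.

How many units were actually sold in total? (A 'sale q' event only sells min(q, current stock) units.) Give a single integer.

Answer: 68

Derivation:
Processing events:
Start: stock = 39
  Event 1 (sale 20): sell min(20,39)=20. stock: 39 - 20 = 19. total_sold = 20
  Event 2 (adjust -5): 19 + -5 = 14
  Event 3 (sale 12): sell min(12,14)=12. stock: 14 - 12 = 2. total_sold = 32
  Event 4 (sale 7): sell min(7,2)=2. stock: 2 - 2 = 0. total_sold = 34
  Event 5 (restock 24): 0 + 24 = 24
  Event 6 (restock 34): 24 + 34 = 58
  Event 7 (restock 17): 58 + 17 = 75
  Event 8 (return 7): 75 + 7 = 82
  Event 9 (sale 11): sell min(11,82)=11. stock: 82 - 11 = 71. total_sold = 45
  Event 10 (restock 11): 71 + 11 = 82
  Event 11 (sale 23): sell min(23,82)=23. stock: 82 - 23 = 59. total_sold = 68
Final: stock = 59, total_sold = 68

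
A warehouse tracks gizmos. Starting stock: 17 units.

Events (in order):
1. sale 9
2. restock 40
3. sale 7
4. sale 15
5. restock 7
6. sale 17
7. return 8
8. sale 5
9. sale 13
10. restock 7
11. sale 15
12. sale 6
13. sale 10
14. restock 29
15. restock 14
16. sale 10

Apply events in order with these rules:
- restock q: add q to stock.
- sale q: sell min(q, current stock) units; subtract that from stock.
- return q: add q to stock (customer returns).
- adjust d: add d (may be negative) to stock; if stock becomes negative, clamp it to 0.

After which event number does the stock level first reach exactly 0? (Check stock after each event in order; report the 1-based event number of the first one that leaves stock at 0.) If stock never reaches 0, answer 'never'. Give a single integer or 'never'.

Answer: 11

Derivation:
Processing events:
Start: stock = 17
  Event 1 (sale 9): sell min(9,17)=9. stock: 17 - 9 = 8. total_sold = 9
  Event 2 (restock 40): 8 + 40 = 48
  Event 3 (sale 7): sell min(7,48)=7. stock: 48 - 7 = 41. total_sold = 16
  Event 4 (sale 15): sell min(15,41)=15. stock: 41 - 15 = 26. total_sold = 31
  Event 5 (restock 7): 26 + 7 = 33
  Event 6 (sale 17): sell min(17,33)=17. stock: 33 - 17 = 16. total_sold = 48
  Event 7 (return 8): 16 + 8 = 24
  Event 8 (sale 5): sell min(5,24)=5. stock: 24 - 5 = 19. total_sold = 53
  Event 9 (sale 13): sell min(13,19)=13. stock: 19 - 13 = 6. total_sold = 66
  Event 10 (restock 7): 6 + 7 = 13
  Event 11 (sale 15): sell min(15,13)=13. stock: 13 - 13 = 0. total_sold = 79
  Event 12 (sale 6): sell min(6,0)=0. stock: 0 - 0 = 0. total_sold = 79
  Event 13 (sale 10): sell min(10,0)=0. stock: 0 - 0 = 0. total_sold = 79
  Event 14 (restock 29): 0 + 29 = 29
  Event 15 (restock 14): 29 + 14 = 43
  Event 16 (sale 10): sell min(10,43)=10. stock: 43 - 10 = 33. total_sold = 89
Final: stock = 33, total_sold = 89

First zero at event 11.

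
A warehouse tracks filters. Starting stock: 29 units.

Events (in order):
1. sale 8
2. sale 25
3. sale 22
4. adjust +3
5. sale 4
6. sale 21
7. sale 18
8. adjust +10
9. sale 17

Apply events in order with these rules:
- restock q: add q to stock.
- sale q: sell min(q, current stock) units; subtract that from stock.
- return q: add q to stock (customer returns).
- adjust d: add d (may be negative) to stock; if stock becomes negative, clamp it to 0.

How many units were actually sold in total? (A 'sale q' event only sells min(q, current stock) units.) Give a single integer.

Processing events:
Start: stock = 29
  Event 1 (sale 8): sell min(8,29)=8. stock: 29 - 8 = 21. total_sold = 8
  Event 2 (sale 25): sell min(25,21)=21. stock: 21 - 21 = 0. total_sold = 29
  Event 3 (sale 22): sell min(22,0)=0. stock: 0 - 0 = 0. total_sold = 29
  Event 4 (adjust +3): 0 + 3 = 3
  Event 5 (sale 4): sell min(4,3)=3. stock: 3 - 3 = 0. total_sold = 32
  Event 6 (sale 21): sell min(21,0)=0. stock: 0 - 0 = 0. total_sold = 32
  Event 7 (sale 18): sell min(18,0)=0. stock: 0 - 0 = 0. total_sold = 32
  Event 8 (adjust +10): 0 + 10 = 10
  Event 9 (sale 17): sell min(17,10)=10. stock: 10 - 10 = 0. total_sold = 42
Final: stock = 0, total_sold = 42

Answer: 42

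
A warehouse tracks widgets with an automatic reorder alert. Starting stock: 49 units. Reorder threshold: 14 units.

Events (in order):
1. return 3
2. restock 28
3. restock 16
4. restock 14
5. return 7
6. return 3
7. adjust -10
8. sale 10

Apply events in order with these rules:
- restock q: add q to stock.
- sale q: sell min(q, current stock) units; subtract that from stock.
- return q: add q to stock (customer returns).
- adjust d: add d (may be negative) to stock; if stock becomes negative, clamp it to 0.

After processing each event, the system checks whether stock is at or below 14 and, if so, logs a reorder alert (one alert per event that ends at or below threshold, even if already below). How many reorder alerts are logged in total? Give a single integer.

Processing events:
Start: stock = 49
  Event 1 (return 3): 49 + 3 = 52
  Event 2 (restock 28): 52 + 28 = 80
  Event 3 (restock 16): 80 + 16 = 96
  Event 4 (restock 14): 96 + 14 = 110
  Event 5 (return 7): 110 + 7 = 117
  Event 6 (return 3): 117 + 3 = 120
  Event 7 (adjust -10): 120 + -10 = 110
  Event 8 (sale 10): sell min(10,110)=10. stock: 110 - 10 = 100. total_sold = 10
Final: stock = 100, total_sold = 10

Checking against threshold 14:
  After event 1: stock=52 > 14
  After event 2: stock=80 > 14
  After event 3: stock=96 > 14
  After event 4: stock=110 > 14
  After event 5: stock=117 > 14
  After event 6: stock=120 > 14
  After event 7: stock=110 > 14
  After event 8: stock=100 > 14
Alert events: []. Count = 0

Answer: 0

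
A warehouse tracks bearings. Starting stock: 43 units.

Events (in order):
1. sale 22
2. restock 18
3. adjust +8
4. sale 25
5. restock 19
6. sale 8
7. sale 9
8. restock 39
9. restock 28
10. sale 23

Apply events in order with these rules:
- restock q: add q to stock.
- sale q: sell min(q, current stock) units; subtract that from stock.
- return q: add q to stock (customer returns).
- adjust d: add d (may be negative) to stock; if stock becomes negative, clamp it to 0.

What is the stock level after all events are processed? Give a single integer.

Answer: 68

Derivation:
Processing events:
Start: stock = 43
  Event 1 (sale 22): sell min(22,43)=22. stock: 43 - 22 = 21. total_sold = 22
  Event 2 (restock 18): 21 + 18 = 39
  Event 3 (adjust +8): 39 + 8 = 47
  Event 4 (sale 25): sell min(25,47)=25. stock: 47 - 25 = 22. total_sold = 47
  Event 5 (restock 19): 22 + 19 = 41
  Event 6 (sale 8): sell min(8,41)=8. stock: 41 - 8 = 33. total_sold = 55
  Event 7 (sale 9): sell min(9,33)=9. stock: 33 - 9 = 24. total_sold = 64
  Event 8 (restock 39): 24 + 39 = 63
  Event 9 (restock 28): 63 + 28 = 91
  Event 10 (sale 23): sell min(23,91)=23. stock: 91 - 23 = 68. total_sold = 87
Final: stock = 68, total_sold = 87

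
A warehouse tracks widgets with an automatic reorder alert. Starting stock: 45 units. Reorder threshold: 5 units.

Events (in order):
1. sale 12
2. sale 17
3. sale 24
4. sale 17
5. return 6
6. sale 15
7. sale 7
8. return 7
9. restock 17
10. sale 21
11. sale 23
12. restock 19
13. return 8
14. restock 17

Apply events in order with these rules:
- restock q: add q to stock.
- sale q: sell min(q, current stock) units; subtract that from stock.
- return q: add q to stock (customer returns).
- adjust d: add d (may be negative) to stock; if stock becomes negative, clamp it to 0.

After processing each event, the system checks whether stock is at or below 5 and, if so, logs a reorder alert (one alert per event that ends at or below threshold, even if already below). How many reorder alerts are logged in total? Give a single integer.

Processing events:
Start: stock = 45
  Event 1 (sale 12): sell min(12,45)=12. stock: 45 - 12 = 33. total_sold = 12
  Event 2 (sale 17): sell min(17,33)=17. stock: 33 - 17 = 16. total_sold = 29
  Event 3 (sale 24): sell min(24,16)=16. stock: 16 - 16 = 0. total_sold = 45
  Event 4 (sale 17): sell min(17,0)=0. stock: 0 - 0 = 0. total_sold = 45
  Event 5 (return 6): 0 + 6 = 6
  Event 6 (sale 15): sell min(15,6)=6. stock: 6 - 6 = 0. total_sold = 51
  Event 7 (sale 7): sell min(7,0)=0. stock: 0 - 0 = 0. total_sold = 51
  Event 8 (return 7): 0 + 7 = 7
  Event 9 (restock 17): 7 + 17 = 24
  Event 10 (sale 21): sell min(21,24)=21. stock: 24 - 21 = 3. total_sold = 72
  Event 11 (sale 23): sell min(23,3)=3. stock: 3 - 3 = 0. total_sold = 75
  Event 12 (restock 19): 0 + 19 = 19
  Event 13 (return 8): 19 + 8 = 27
  Event 14 (restock 17): 27 + 17 = 44
Final: stock = 44, total_sold = 75

Checking against threshold 5:
  After event 1: stock=33 > 5
  After event 2: stock=16 > 5
  After event 3: stock=0 <= 5 -> ALERT
  After event 4: stock=0 <= 5 -> ALERT
  After event 5: stock=6 > 5
  After event 6: stock=0 <= 5 -> ALERT
  After event 7: stock=0 <= 5 -> ALERT
  After event 8: stock=7 > 5
  After event 9: stock=24 > 5
  After event 10: stock=3 <= 5 -> ALERT
  After event 11: stock=0 <= 5 -> ALERT
  After event 12: stock=19 > 5
  After event 13: stock=27 > 5
  After event 14: stock=44 > 5
Alert events: [3, 4, 6, 7, 10, 11]. Count = 6

Answer: 6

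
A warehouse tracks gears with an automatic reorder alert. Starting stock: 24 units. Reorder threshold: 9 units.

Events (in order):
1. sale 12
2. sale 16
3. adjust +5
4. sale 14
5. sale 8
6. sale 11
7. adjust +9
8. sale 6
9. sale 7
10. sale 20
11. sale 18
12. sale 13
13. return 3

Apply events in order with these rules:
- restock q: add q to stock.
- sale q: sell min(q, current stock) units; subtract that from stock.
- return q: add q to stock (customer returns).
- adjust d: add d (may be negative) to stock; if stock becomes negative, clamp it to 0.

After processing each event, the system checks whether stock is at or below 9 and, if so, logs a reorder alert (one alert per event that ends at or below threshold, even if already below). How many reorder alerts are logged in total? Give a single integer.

Processing events:
Start: stock = 24
  Event 1 (sale 12): sell min(12,24)=12. stock: 24 - 12 = 12. total_sold = 12
  Event 2 (sale 16): sell min(16,12)=12. stock: 12 - 12 = 0. total_sold = 24
  Event 3 (adjust +5): 0 + 5 = 5
  Event 4 (sale 14): sell min(14,5)=5. stock: 5 - 5 = 0. total_sold = 29
  Event 5 (sale 8): sell min(8,0)=0. stock: 0 - 0 = 0. total_sold = 29
  Event 6 (sale 11): sell min(11,0)=0. stock: 0 - 0 = 0. total_sold = 29
  Event 7 (adjust +9): 0 + 9 = 9
  Event 8 (sale 6): sell min(6,9)=6. stock: 9 - 6 = 3. total_sold = 35
  Event 9 (sale 7): sell min(7,3)=3. stock: 3 - 3 = 0. total_sold = 38
  Event 10 (sale 20): sell min(20,0)=0. stock: 0 - 0 = 0. total_sold = 38
  Event 11 (sale 18): sell min(18,0)=0. stock: 0 - 0 = 0. total_sold = 38
  Event 12 (sale 13): sell min(13,0)=0. stock: 0 - 0 = 0. total_sold = 38
  Event 13 (return 3): 0 + 3 = 3
Final: stock = 3, total_sold = 38

Checking against threshold 9:
  After event 1: stock=12 > 9
  After event 2: stock=0 <= 9 -> ALERT
  After event 3: stock=5 <= 9 -> ALERT
  After event 4: stock=0 <= 9 -> ALERT
  After event 5: stock=0 <= 9 -> ALERT
  After event 6: stock=0 <= 9 -> ALERT
  After event 7: stock=9 <= 9 -> ALERT
  After event 8: stock=3 <= 9 -> ALERT
  After event 9: stock=0 <= 9 -> ALERT
  After event 10: stock=0 <= 9 -> ALERT
  After event 11: stock=0 <= 9 -> ALERT
  After event 12: stock=0 <= 9 -> ALERT
  After event 13: stock=3 <= 9 -> ALERT
Alert events: [2, 3, 4, 5, 6, 7, 8, 9, 10, 11, 12, 13]. Count = 12

Answer: 12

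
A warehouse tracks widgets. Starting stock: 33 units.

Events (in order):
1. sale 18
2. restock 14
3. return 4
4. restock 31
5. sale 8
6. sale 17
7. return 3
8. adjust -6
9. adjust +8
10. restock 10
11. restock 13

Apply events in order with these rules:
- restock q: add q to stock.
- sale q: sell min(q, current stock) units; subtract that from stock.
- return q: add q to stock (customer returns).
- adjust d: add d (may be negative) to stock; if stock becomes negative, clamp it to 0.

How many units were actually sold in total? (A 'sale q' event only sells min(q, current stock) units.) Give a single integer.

Processing events:
Start: stock = 33
  Event 1 (sale 18): sell min(18,33)=18. stock: 33 - 18 = 15. total_sold = 18
  Event 2 (restock 14): 15 + 14 = 29
  Event 3 (return 4): 29 + 4 = 33
  Event 4 (restock 31): 33 + 31 = 64
  Event 5 (sale 8): sell min(8,64)=8. stock: 64 - 8 = 56. total_sold = 26
  Event 6 (sale 17): sell min(17,56)=17. stock: 56 - 17 = 39. total_sold = 43
  Event 7 (return 3): 39 + 3 = 42
  Event 8 (adjust -6): 42 + -6 = 36
  Event 9 (adjust +8): 36 + 8 = 44
  Event 10 (restock 10): 44 + 10 = 54
  Event 11 (restock 13): 54 + 13 = 67
Final: stock = 67, total_sold = 43

Answer: 43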